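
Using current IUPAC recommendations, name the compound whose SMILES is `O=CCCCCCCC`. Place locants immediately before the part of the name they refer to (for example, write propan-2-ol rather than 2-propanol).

Counting along the main chain through the –CHO group gives 8 carbons: the parent is octane.
An aldehyde (terminal –CHO) is the principal characteristic group, giving the suffix -al.
Choose the numbering such that the aldehyde carbon is C-1 by definition.
The name is octanal.

octanal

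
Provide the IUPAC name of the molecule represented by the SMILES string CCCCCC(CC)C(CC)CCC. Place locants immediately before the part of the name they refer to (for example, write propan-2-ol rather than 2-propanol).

The longest continuous carbon chain has 10 atoms, so the parent hydride is decane.
The numbering direction is chosen so that the substituent locant set {4,5} is lower than {6,7} at the first point of difference.
This places ethyl groups at C-4 and C-5.
Putting it together: 4,5-diethyldecane.

4,5-diethyldecane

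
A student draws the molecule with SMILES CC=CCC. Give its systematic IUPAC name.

pent-2-ene

The longest carbon chain that includes the multiple bond has 5 carbons, so the parent hydride is pentane.
The chain contains a C=C double bond, so the unsaturation ending is -ene.
Number the chain so that numbering from this end puts the double bond at C-2 rather than C-3.
That gives the double bond between C-2 and C-3.
Putting it together: pent-2-ene.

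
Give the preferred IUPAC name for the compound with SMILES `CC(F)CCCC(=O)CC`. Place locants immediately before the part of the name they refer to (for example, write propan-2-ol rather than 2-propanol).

7-fluorooctan-3-one

The longest chain bearing the carbonyl is 8 carbons long (octane).
The principal characteristic group is a ketone (C=O on an internal carbon), named with the suffix -one.
Number the chain so that numbering from this end puts the carbonyl group at C-3 rather than C-6.
This places the carbonyl at C-3; a fluoro group at C-7.
The name is 7-fluorooctan-3-one.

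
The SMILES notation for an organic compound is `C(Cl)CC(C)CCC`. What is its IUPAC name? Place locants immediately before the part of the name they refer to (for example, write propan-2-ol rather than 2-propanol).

1-chloro-3-methylhexane

The longest carbon chain is 6 atoms: the parent is hexane.
Number the chain so that the substituent locant set {1,3} is lower than {4,6} at the first point of difference.
With this numbering: a chloro group at C-1; a methyl group at C-3.
Substituent prefixes are cited in alphabetical order (multiplying prefixes like di-/tri- are ignored for ordering).
Putting it together: 1-chloro-3-methylhexane.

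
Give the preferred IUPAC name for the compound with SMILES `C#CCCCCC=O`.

Counting along the main chain through the –CHO group and the multiple bond gives 7 carbons: the parent is heptane.
The principal characteristic group is an aldehyde (terminal –CHO), named with the suffix -al.
There is one C≡C triple bond, indicated by the ending -yne.
Number the chain so that the aldehyde carbon is C-1 by definition.
That gives the triple bond between C-6 and C-7.
The name is hept-6-ynal.

hept-6-ynal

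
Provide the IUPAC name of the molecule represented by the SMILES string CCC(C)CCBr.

The longest carbon chain is 5 atoms: the parent is pentane.
Number the chain so that the substituent locant set {1,3} is lower than {3,5} at the first point of difference.
That gives a bromo group at C-1; a methyl group at C-3.
Substituent prefixes are cited in alphabetical order (multiplying prefixes like di-/tri- are ignored for ordering).
The name is 1-bromo-3-methylpentane.

1-bromo-3-methylpentane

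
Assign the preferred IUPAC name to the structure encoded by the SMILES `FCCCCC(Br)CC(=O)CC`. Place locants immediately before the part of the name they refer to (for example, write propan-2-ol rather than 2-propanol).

Counting along the main chain through the carbonyl gives 9 carbons: the parent is nonane.
The highest-priority functional group is a ketone (C=O on an internal carbon), so the name ends in -one.
Choose the numbering such that numbering from this end puts the carbonyl group at C-3 rather than C-7.
This places the carbonyl at C-3; a bromo group at C-5; a fluoro group at C-9.
The substituents are ordered alphabetically, ignoring any di-/tri- multipliers.
Assembling the pieces gives 5-bromo-9-fluorononan-3-one.

5-bromo-9-fluorononan-3-one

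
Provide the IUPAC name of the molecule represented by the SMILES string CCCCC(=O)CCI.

Counting along the main chain through the carbonyl gives 7 carbons: the parent is heptane.
The highest-priority functional group is a ketone (C=O on an internal carbon), so the name ends in -one.
Number the chain so that numbering from this end puts the carbonyl group at C-3 rather than C-5.
This places the carbonyl at C-3; an iodo group at C-1.
Putting it together: 1-iodoheptan-3-one.

1-iodoheptan-3-one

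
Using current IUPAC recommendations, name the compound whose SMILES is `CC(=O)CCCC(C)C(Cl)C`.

The longest chain bearing the carbonyl is 8 carbons long (octane).
The highest-priority functional group is a ketone (C=O on an internal carbon), so the name ends in -one.
Choose the numbering such that numbering from this end puts the carbonyl group at C-2 rather than C-7.
With this numbering: the carbonyl at C-2; a chloro group at C-7; a methyl group at C-6.
Substituent prefixes are cited in alphabetical order (multiplying prefixes like di-/tri- are ignored for ordering).
Assembling the pieces gives 7-chloro-6-methyloctan-2-one.

7-chloro-6-methyloctan-2-one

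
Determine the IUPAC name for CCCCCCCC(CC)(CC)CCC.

The longest carbon chain is 11 atoms: the parent is undecane.
Number the chain so that the substituent locant set {4,4} is lower than {8,8} at the first point of difference.
That gives two ethyl groups at C-4.
The name is 4,4-diethylundecane.

4,4-diethylundecane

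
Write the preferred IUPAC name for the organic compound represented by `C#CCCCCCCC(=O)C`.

dec-9-yn-2-one

Counting along the main chain through the carbonyl and the multiple bond gives 10 carbons: the parent is decane.
The principal characteristic group is a ketone (C=O on an internal carbon), named with the suffix -one.
The chain contains a C≡C triple bond, so the unsaturation ending is -yne.
Number the chain so that numbering from this end puts the carbonyl group at C-2 rather than C-9.
With this numbering: the carbonyl at C-2; the triple bond between C-9 and C-10.
Putting it together: dec-9-yn-2-one.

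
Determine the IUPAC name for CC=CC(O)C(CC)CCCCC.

The longest chain bearing the –OH group and the multiple bond is 10 carbons long (decane).
The highest-priority functional group is an alcohol (–OH), so the name ends in -ol.
There is one C=C double bond, indicated by the ending -ene.
Choose the numbering such that numbering from this end puts the hydroxyl group at C-4 rather than C-7.
That gives the hydroxyl at C-4; the double bond between C-2 and C-3; an ethyl group at C-5.
The name is 5-ethyldec-2-en-4-ol.

5-ethyldec-2-en-4-ol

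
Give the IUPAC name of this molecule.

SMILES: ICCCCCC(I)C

1,6-diiodoheptane

The longest carbon chain is 7 atoms: the parent is heptane.
The numbering direction is chosen so that the substituent locant set {1,6} is lower than {2,7} at the first point of difference.
This places iodo groups at C-1 and C-6.
Assembling the pieces gives 1,6-diiodoheptane.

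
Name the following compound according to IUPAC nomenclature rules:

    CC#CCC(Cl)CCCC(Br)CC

The longest chain bearing the multiple bond is 11 carbons long (undecane).
The chain contains a C≡C triple bond, so the unsaturation ending is -yne.
The numbering direction is chosen so that numbering from this end puts the triple bond at C-2 rather than C-9.
This places the triple bond between C-2 and C-3; a bromo group at C-9; a chloro group at C-5.
Substituent prefixes are cited in alphabetical order (multiplying prefixes like di-/tri- are ignored for ordering).
Assembling the pieces gives 9-bromo-5-chloroundec-2-yne.

9-bromo-5-chloroundec-2-yne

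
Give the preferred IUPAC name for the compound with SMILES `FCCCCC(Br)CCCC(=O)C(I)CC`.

8-bromo-12-fluoro-3-iodododecan-4-one

Counting along the main chain through the carbonyl gives 12 carbons: the parent is dodecane.
The principal characteristic group is a ketone (C=O on an internal carbon), named with the suffix -one.
Number the chain so that numbering from this end puts the carbonyl group at C-4 rather than C-9.
With this numbering: the carbonyl at C-4; a bromo group at C-8; a fluoro group at C-12; an iodo group at C-3.
The substituents are ordered alphabetically, ignoring any di-/tri- multipliers.
The name is 8-bromo-12-fluoro-3-iodododecan-4-one.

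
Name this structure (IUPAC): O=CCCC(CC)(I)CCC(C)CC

4-ethyl-4-iodo-7-methylnonanal

The longest chain bearing the –CHO group is 9 carbons long (nonane).
The principal characteristic group is an aldehyde (terminal –CHO), named with the suffix -al.
Choose the numbering such that the aldehyde carbon is C-1 by definition.
This places an ethyl group at C-4; an iodo group at C-4; a methyl group at C-7.
Substituent prefixes are cited in alphabetical order (multiplying prefixes like di-/tri- are ignored for ordering).
The name is 4-ethyl-4-iodo-7-methylnonanal.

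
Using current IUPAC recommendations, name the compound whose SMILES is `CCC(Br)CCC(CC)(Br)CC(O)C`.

4,7-dibromo-4-ethylnonan-2-ol

The longest carbon chain that includes the –OH group has 9 carbons, so the parent hydride is nonane.
The principal characteristic group is an alcohol (–OH), named with the suffix -ol.
The numbering direction is chosen so that numbering from this end puts the hydroxyl group at C-2 rather than C-8.
That gives the hydroxyl at C-2; bromo groups at C-4 and C-7; an ethyl group at C-4.
Prefixes are listed alphabetically: bromo, ethyl.
The name is 4,7-dibromo-4-ethylnonan-2-ol.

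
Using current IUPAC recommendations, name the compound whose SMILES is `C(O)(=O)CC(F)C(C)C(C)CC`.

3-fluoro-4,5-dimethylheptanoic acid

The longest chain bearing the –COOH group is 7 carbons long (heptane).
The highest-priority functional group is a carboxylic acid (terminal –COOH), so the name ends in -oic acid.
Choose the numbering such that the carboxylic acid carbon is C-1 by definition.
With this numbering: a fluoro group at C-3; methyl groups at C-4 and C-5.
The substituents are ordered alphabetically, ignoring any di-/tri- multipliers.
Putting it together: 3-fluoro-4,5-dimethylheptanoic acid.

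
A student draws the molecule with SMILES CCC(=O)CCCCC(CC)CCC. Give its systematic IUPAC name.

The longest chain bearing the carbonyl is 11 carbons long (undecane).
The highest-priority functional group is a ketone (C=O on an internal carbon), so the name ends in -one.
The numbering direction is chosen so that numbering from this end puts the carbonyl group at C-3 rather than C-9.
That gives the carbonyl at C-3; an ethyl group at C-8.
The name is 8-ethylundecan-3-one.

8-ethylundecan-3-one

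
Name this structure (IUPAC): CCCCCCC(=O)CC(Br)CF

2-bromo-1-fluorodecan-4-one

The longest chain bearing the carbonyl is 10 carbons long (decane).
The highest-priority functional group is a ketone (C=O on an internal carbon), so the name ends in -one.
Number the chain so that numbering from this end puts the carbonyl group at C-4 rather than C-7.
With this numbering: the carbonyl at C-4; a bromo group at C-2; a fluoro group at C-1.
Substituent prefixes are cited in alphabetical order (multiplying prefixes like di-/tri- are ignored for ordering).
Putting it together: 2-bromo-1-fluorodecan-4-one.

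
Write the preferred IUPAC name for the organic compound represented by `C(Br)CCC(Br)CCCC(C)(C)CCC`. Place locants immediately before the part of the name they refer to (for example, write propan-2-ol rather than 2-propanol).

The longest continuous carbon chain has 11 atoms, so the parent hydride is undecane.
The numbering direction is chosen so that the substituent locant set {1,4,8,8} is lower than {4,4,8,11} at the first point of difference.
That gives bromo groups at C-1 and C-4; two methyl groups at C-8.
Prefixes are listed alphabetically: bromo, methyl.
Putting it together: 1,4-dibromo-8,8-dimethylundecane.

1,4-dibromo-8,8-dimethylundecane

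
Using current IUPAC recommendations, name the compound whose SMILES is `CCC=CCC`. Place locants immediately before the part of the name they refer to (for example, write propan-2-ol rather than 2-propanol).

hex-3-ene

Counting along the main chain through the multiple bond gives 6 carbons: the parent is hexane.
The chain contains a C=C double bond, so the unsaturation ending is -ene.
The molecule is symmetric, so either numbering direction gives the same locants.
With this numbering: the double bond between C-3 and C-4.
Assembling the pieces gives hex-3-ene.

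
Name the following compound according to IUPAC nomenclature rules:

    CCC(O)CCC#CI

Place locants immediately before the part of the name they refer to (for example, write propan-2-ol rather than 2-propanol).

7-iodohept-6-yn-3-ol

The longest carbon chain that includes the –OH group and the multiple bond has 7 carbons, so the parent hydride is heptane.
The principal characteristic group is an alcohol (–OH), named with the suffix -ol.
There is one C≡C triple bond, indicated by the ending -yne.
The numbering direction is chosen so that numbering from this end puts the hydroxyl group at C-3 rather than C-5.
With this numbering: the hydroxyl at C-3; the triple bond between C-6 and C-7; an iodo group at C-7.
The name is 7-iodohept-6-yn-3-ol.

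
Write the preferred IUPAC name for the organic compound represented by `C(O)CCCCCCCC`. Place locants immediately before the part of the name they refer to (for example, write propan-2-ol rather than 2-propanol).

nonan-1-ol

The longest chain bearing the –OH group is 9 carbons long (nonane).
An alcohol (–OH) is the principal characteristic group, giving the suffix -ol.
Number the chain so that numbering from this end puts the hydroxyl group at C-1 rather than C-9.
This places the hydroxyl at C-1.
Putting it together: nonan-1-ol.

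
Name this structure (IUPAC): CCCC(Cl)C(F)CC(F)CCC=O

Counting along the main chain through the –CHO group gives 10 carbons: the parent is decane.
An aldehyde (terminal –CHO) is the principal characteristic group, giving the suffix -al.
Choose the numbering such that the aldehyde carbon is C-1 by definition.
With this numbering: a chloro group at C-7; fluoro groups at C-4 and C-6.
The substituents are ordered alphabetically, ignoring any di-/tri- multipliers.
Putting it together: 7-chloro-4,6-difluorodecanal.

7-chloro-4,6-difluorodecanal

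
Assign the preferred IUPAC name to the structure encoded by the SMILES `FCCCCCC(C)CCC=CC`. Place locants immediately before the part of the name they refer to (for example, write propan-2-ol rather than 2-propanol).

11-fluoro-6-methylundec-2-ene

The longest chain bearing the multiple bond is 11 carbons long (undecane).
There is one C=C double bond, indicated by the ending -ene.
Choose the numbering such that numbering from this end puts the double bond at C-2 rather than C-9.
That gives the double bond between C-2 and C-3; a fluoro group at C-11; a methyl group at C-6.
Substituent prefixes are cited in alphabetical order (multiplying prefixes like di-/tri- are ignored for ordering).
The name is 11-fluoro-6-methylundec-2-ene.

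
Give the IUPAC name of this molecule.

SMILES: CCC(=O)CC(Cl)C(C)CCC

The longest carbon chain that includes the carbonyl has 9 carbons, so the parent hydride is nonane.
A ketone (C=O on an internal carbon) is the principal characteristic group, giving the suffix -one.
Number the chain so that numbering from this end puts the carbonyl group at C-3 rather than C-7.
That gives the carbonyl at C-3; a chloro group at C-5; a methyl group at C-6.
Substituent prefixes are cited in alphabetical order (multiplying prefixes like di-/tri- are ignored for ordering).
Assembling the pieces gives 5-chloro-6-methylnonan-3-one.

5-chloro-6-methylnonan-3-one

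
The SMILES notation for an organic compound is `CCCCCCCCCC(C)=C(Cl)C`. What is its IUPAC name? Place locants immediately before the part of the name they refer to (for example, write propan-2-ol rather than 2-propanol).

2-chloro-3-methyldodec-2-ene

The longest chain bearing the multiple bond is 12 carbons long (dodecane).
A C=C double bond in the chain gives the infix -ene-.
Choose the numbering such that numbering from this end puts the double bond at C-2 rather than C-10.
That gives the double bond between C-2 and C-3; a chloro group at C-2; a methyl group at C-3.
The substituents are ordered alphabetically, ignoring any di-/tri- multipliers.
The name is 2-chloro-3-methyldodec-2-ene.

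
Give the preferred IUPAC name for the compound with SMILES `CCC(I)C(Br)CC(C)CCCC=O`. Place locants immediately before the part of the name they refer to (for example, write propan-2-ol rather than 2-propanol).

The longest carbon chain that includes the –CHO group has 10 carbons, so the parent hydride is decane.
The principal characteristic group is an aldehyde (terminal –CHO), named with the suffix -al.
The numbering direction is chosen so that the aldehyde carbon is C-1 by definition.
This places a bromo group at C-7; an iodo group at C-8; a methyl group at C-5.
Substituent prefixes are cited in alphabetical order (multiplying prefixes like di-/tri- are ignored for ordering).
The name is 7-bromo-8-iodo-5-methyldecanal.

7-bromo-8-iodo-5-methyldecanal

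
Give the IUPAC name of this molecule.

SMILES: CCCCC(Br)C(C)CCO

4-bromo-3-methyloctan-1-ol

Counting along the main chain through the –OH group gives 8 carbons: the parent is octane.
An alcohol (–OH) is the principal characteristic group, giving the suffix -ol.
The numbering direction is chosen so that numbering from this end puts the hydroxyl group at C-1 rather than C-8.
This places the hydroxyl at C-1; a bromo group at C-4; a methyl group at C-3.
The substituents are ordered alphabetically, ignoring any di-/tri- multipliers.
The name is 4-bromo-3-methyloctan-1-ol.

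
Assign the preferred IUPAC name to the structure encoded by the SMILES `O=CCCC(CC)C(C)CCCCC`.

4-ethyl-5-methyldecanal

The longest carbon chain that includes the –CHO group has 10 carbons, so the parent hydride is decane.
An aldehyde (terminal –CHO) is the principal characteristic group, giving the suffix -al.
The numbering direction is chosen so that the aldehyde carbon is C-1 by definition.
This places an ethyl group at C-4; a methyl group at C-5.
Substituent prefixes are cited in alphabetical order (multiplying prefixes like di-/tri- are ignored for ordering).
The name is 4-ethyl-5-methyldecanal.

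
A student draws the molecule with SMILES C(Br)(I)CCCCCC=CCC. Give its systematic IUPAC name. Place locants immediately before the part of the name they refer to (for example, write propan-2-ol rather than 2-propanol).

The longest chain bearing the multiple bond is 10 carbons long (decane).
There is one C=C double bond, indicated by the ending -ene.
Number the chain so that numbering from this end puts the double bond at C-3 rather than C-7.
This places the double bond between C-3 and C-4; a bromo group at C-10; an iodo group at C-10.
Prefixes are listed alphabetically: bromo, iodo.
Assembling the pieces gives 10-bromo-10-iododec-3-ene.

10-bromo-10-iododec-3-ene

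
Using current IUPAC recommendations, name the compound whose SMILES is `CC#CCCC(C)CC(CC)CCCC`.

8-ethyl-6-methyldodec-2-yne

Counting along the main chain through the multiple bond gives 12 carbons: the parent is dodecane.
A C≡C triple bond in the chain gives the infix -yne-.
Number the chain so that numbering from this end puts the triple bond at C-2 rather than C-10.
This places the triple bond between C-2 and C-3; an ethyl group at C-8; a methyl group at C-6.
The substituents are ordered alphabetically, ignoring any di-/tri- multipliers.
Assembling the pieces gives 8-ethyl-6-methyldodec-2-yne.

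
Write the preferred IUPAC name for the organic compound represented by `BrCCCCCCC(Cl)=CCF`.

9-bromo-3-chloro-1-fluoronon-2-ene

Counting along the main chain through the multiple bond gives 9 carbons: the parent is nonane.
There is one C=C double bond, indicated by the ending -ene.
Choose the numbering such that numbering from this end puts the double bond at C-2 rather than C-7.
That gives the double bond between C-2 and C-3; a bromo group at C-9; a chloro group at C-3; a fluoro group at C-1.
Substituent prefixes are cited in alphabetical order (multiplying prefixes like di-/tri- are ignored for ordering).
Assembling the pieces gives 9-bromo-3-chloro-1-fluoronon-2-ene.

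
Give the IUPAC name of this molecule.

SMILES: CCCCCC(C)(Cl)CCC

The longest continuous carbon chain has 9 atoms, so the parent hydride is nonane.
Choose the numbering such that the substituent locant set {4,4} is lower than {6,6} at the first point of difference.
That gives a chloro group at C-4; a methyl group at C-4.
Prefixes are listed alphabetically: chloro, methyl.
Assembling the pieces gives 4-chloro-4-methylnonane.

4-chloro-4-methylnonane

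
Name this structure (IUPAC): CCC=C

but-1-ene

The longest carbon chain that includes the multiple bond has 4 carbons, so the parent hydride is butane.
There is one C=C double bond, indicated by the ending -ene.
Number the chain so that numbering from this end puts the double bond at C-1 rather than C-3.
With this numbering: the double bond between C-1 and C-2.
The name is but-1-ene.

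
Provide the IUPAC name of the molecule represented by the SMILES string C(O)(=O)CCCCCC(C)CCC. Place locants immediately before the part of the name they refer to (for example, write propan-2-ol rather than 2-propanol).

7-methyldecanoic acid

The longest carbon chain that includes the –COOH group has 10 carbons, so the parent hydride is decane.
The principal characteristic group is a carboxylic acid (terminal –COOH), named with the suffix -oic acid.
Choose the numbering such that the carboxylic acid carbon is C-1 by definition.
That gives a methyl group at C-7.
The name is 7-methyldecanoic acid.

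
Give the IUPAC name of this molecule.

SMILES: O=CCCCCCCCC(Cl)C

The longest carbon chain that includes the –CHO group has 10 carbons, so the parent hydride is decane.
An aldehyde (terminal –CHO) is the principal characteristic group, giving the suffix -al.
Choose the numbering such that the aldehyde carbon is C-1 by definition.
This places a chloro group at C-9.
Putting it together: 9-chlorodecanal.

9-chlorodecanal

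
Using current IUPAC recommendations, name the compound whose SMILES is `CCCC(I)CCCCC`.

The parent chain contains 9 carbons (nonane).
The numbering direction is chosen so that the substituent locant set {4} is lower than {6} at the first point of difference.
With this numbering: an iodo group at C-4.
Putting it together: 4-iodononane.

4-iodononane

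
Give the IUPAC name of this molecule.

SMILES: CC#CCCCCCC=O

Counting along the main chain through the –CHO group and the multiple bond gives 9 carbons: the parent is nonane.
The highest-priority functional group is an aldehyde (terminal –CHO), so the name ends in -al.
There is one C≡C triple bond, indicated by the ending -yne.
The numbering direction is chosen so that the aldehyde carbon is C-1 by definition.
This places the triple bond between C-7 and C-8.
The name is non-7-ynal.

non-7-ynal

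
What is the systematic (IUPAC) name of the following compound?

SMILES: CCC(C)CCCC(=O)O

The longest chain bearing the –COOH group is 7 carbons long (heptane).
The principal characteristic group is a carboxylic acid (terminal –COOH), named with the suffix -oic acid.
Number the chain so that the carboxylic acid carbon is C-1 by definition.
With this numbering: a methyl group at C-5.
The name is 5-methylheptanoic acid.

5-methylheptanoic acid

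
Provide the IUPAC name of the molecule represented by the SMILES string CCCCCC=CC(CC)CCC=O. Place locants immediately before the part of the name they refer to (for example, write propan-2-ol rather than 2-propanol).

4-ethylundec-5-enal

The longest chain bearing the –CHO group and the multiple bond is 11 carbons long (undecane).
The highest-priority functional group is an aldehyde (terminal –CHO), so the name ends in -al.
A C=C double bond in the chain gives the infix -ene-.
Number the chain so that the aldehyde carbon is C-1 by definition.
That gives the double bond between C-5 and C-6; an ethyl group at C-4.
Assembling the pieces gives 4-ethylundec-5-enal.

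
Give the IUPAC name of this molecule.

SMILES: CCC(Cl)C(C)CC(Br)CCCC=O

Counting along the main chain through the –CHO group gives 10 carbons: the parent is decane.
The highest-priority functional group is an aldehyde (terminal –CHO), so the name ends in -al.
The numbering direction is chosen so that the aldehyde carbon is C-1 by definition.
That gives a bromo group at C-5; a chloro group at C-8; a methyl group at C-7.
Prefixes are listed alphabetically: bromo, chloro, methyl.
Assembling the pieces gives 5-bromo-8-chloro-7-methyldecanal.

5-bromo-8-chloro-7-methyldecanal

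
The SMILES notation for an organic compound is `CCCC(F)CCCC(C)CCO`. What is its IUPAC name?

Counting along the main chain through the –OH group gives 10 carbons: the parent is decane.
An alcohol (–OH) is the principal characteristic group, giving the suffix -ol.
The numbering direction is chosen so that numbering from this end puts the hydroxyl group at C-1 rather than C-10.
That gives the hydroxyl at C-1; a fluoro group at C-7; a methyl group at C-3.
Prefixes are listed alphabetically: fluoro, methyl.
The name is 7-fluoro-3-methyldecan-1-ol.

7-fluoro-3-methyldecan-1-ol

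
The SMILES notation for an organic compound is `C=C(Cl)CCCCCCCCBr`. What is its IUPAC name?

10-bromo-2-chlorodec-1-ene

The longest chain bearing the multiple bond is 10 carbons long (decane).
There is one C=C double bond, indicated by the ending -ene.
The numbering direction is chosen so that numbering from this end puts the double bond at C-1 rather than C-9.
With this numbering: the double bond between C-1 and C-2; a bromo group at C-10; a chloro group at C-2.
The substituents are ordered alphabetically, ignoring any di-/tri- multipliers.
The name is 10-bromo-2-chlorodec-1-ene.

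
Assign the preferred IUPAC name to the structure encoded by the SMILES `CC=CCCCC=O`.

Counting along the main chain through the –CHO group and the multiple bond gives 7 carbons: the parent is heptane.
An aldehyde (terminal –CHO) is the principal characteristic group, giving the suffix -al.
There is one C=C double bond, indicated by the ending -ene.
Number the chain so that the aldehyde carbon is C-1 by definition.
With this numbering: the double bond between C-5 and C-6.
Putting it together: hept-5-enal.

hept-5-enal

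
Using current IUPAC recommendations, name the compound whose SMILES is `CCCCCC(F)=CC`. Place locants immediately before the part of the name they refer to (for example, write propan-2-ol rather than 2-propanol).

The longest chain bearing the multiple bond is 8 carbons long (octane).
There is one C=C double bond, indicated by the ending -ene.
Choose the numbering such that numbering from this end puts the double bond at C-2 rather than C-6.
That gives the double bond between C-2 and C-3; a fluoro group at C-3.
Assembling the pieces gives 3-fluorooct-2-ene.

3-fluorooct-2-ene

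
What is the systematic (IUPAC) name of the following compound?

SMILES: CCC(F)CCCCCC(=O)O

The longest chain bearing the –COOH group is 9 carbons long (nonane).
The principal characteristic group is a carboxylic acid (terminal –COOH), named with the suffix -oic acid.
The numbering direction is chosen so that the carboxylic acid carbon is C-1 by definition.
This places a fluoro group at C-7.
Putting it together: 7-fluorononanoic acid.

7-fluorononanoic acid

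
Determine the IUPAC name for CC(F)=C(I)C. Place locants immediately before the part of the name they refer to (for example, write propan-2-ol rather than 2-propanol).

2-fluoro-3-iodobut-2-ene

Counting along the main chain through the multiple bond gives 4 carbons: the parent is butane.
There is one C=C double bond, indicated by the ending -ene.
Number the chain so that the locant sets are identical either way, so the alphabetically earlier fluoro substituent takes the lower locant (2 rather than 3).
With this numbering: the double bond between C-2 and C-3; a fluoro group at C-2; an iodo group at C-3.
Substituent prefixes are cited in alphabetical order (multiplying prefixes like di-/tri- are ignored for ordering).
Assembling the pieces gives 2-fluoro-3-iodobut-2-ene.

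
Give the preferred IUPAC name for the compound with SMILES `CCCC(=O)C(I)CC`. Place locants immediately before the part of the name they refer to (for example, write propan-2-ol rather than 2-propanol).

Counting along the main chain through the carbonyl gives 7 carbons: the parent is heptane.
The principal characteristic group is a ketone (C=O on an internal carbon), named with the suffix -one.
The numbering direction is chosen so that the substituent locant set {3} is lower than {5} at the first point of difference.
With this numbering: the carbonyl at C-4; an iodo group at C-3.
Putting it together: 3-iodoheptan-4-one.

3-iodoheptan-4-one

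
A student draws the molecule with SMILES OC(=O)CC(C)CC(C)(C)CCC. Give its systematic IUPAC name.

Counting along the main chain through the –COOH group gives 8 carbons: the parent is octane.
The principal characteristic group is a carboxylic acid (terminal –COOH), named with the suffix -oic acid.
Choose the numbering such that the carboxylic acid carbon is C-1 by definition.
With this numbering: methyl groups at C-3 and C-5 (×2).
Putting it together: 3,5,5-trimethyloctanoic acid.

3,5,5-trimethyloctanoic acid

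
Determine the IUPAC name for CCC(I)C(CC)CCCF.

4-ethyl-1-fluoro-5-iodoheptane

The parent chain contains 7 carbons (heptane).
Number the chain so that the substituent locant set {1,4,5} is lower than {3,4,7} at the first point of difference.
That gives an ethyl group at C-4; a fluoro group at C-1; an iodo group at C-5.
Substituent prefixes are cited in alphabetical order (multiplying prefixes like di-/tri- are ignored for ordering).
The name is 4-ethyl-1-fluoro-5-iodoheptane.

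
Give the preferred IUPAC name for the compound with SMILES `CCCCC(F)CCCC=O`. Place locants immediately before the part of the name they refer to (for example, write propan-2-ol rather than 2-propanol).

5-fluorononanal

The longest chain bearing the –CHO group is 9 carbons long (nonane).
An aldehyde (terminal –CHO) is the principal characteristic group, giving the suffix -al.
The numbering direction is chosen so that the aldehyde carbon is C-1 by definition.
This places a fluoro group at C-5.
The name is 5-fluorononanal.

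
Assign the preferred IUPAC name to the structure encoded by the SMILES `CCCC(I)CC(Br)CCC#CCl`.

5-bromo-1-chloro-7-iododec-1-yne

Counting along the main chain through the multiple bond gives 10 carbons: the parent is decane.
A C≡C triple bond in the chain gives the infix -yne-.
The numbering direction is chosen so that numbering from this end puts the triple bond at C-1 rather than C-9.
That gives the triple bond between C-1 and C-2; a bromo group at C-5; a chloro group at C-1; an iodo group at C-7.
The substituents are ordered alphabetically, ignoring any di-/tri- multipliers.
Putting it together: 5-bromo-1-chloro-7-iododec-1-yne.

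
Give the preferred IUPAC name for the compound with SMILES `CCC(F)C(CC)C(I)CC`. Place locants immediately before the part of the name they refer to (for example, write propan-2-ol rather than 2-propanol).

The parent chain contains 7 carbons (heptane).
The numbering direction is chosen so that the locant sets are identical either way, so the alphabetically earlier fluoro substituent takes the lower locant (3 rather than 5).
That gives an ethyl group at C-4; a fluoro group at C-3; an iodo group at C-5.
Prefixes are listed alphabetically: ethyl, fluoro, iodo.
The name is 4-ethyl-3-fluoro-5-iodoheptane.

4-ethyl-3-fluoro-5-iodoheptane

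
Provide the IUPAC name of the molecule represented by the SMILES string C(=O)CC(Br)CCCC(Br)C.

3,7-dibromooctanal

The longest chain bearing the –CHO group is 8 carbons long (octane).
The principal characteristic group is an aldehyde (terminal –CHO), named with the suffix -al.
Choose the numbering such that the aldehyde carbon is C-1 by definition.
This places bromo groups at C-3 and C-7.
Putting it together: 3,7-dibromooctanal.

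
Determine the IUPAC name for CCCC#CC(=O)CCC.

non-5-yn-4-one

The longest carbon chain that includes the carbonyl and the multiple bond has 9 carbons, so the parent hydride is nonane.
The principal characteristic group is a ketone (C=O on an internal carbon), named with the suffix -one.
A C≡C triple bond in the chain gives the infix -yne-.
Choose the numbering such that numbering from this end puts the carbonyl group at C-4 rather than C-6.
With this numbering: the carbonyl at C-4; the triple bond between C-5 and C-6.
The name is non-5-yn-4-one.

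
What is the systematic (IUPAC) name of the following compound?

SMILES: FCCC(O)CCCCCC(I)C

The longest carbon chain that includes the –OH group has 10 carbons, so the parent hydride is decane.
An alcohol (–OH) is the principal characteristic group, giving the suffix -ol.
The numbering direction is chosen so that numbering from this end puts the hydroxyl group at C-3 rather than C-8.
With this numbering: the hydroxyl at C-3; a fluoro group at C-1; an iodo group at C-9.
The substituents are ordered alphabetically, ignoring any di-/tri- multipliers.
Putting it together: 1-fluoro-9-iododecan-3-ol.

1-fluoro-9-iododecan-3-ol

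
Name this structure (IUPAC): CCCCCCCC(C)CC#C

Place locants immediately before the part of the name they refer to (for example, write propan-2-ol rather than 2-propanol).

The longest chain bearing the multiple bond is 11 carbons long (undecane).
A C≡C triple bond in the chain gives the infix -yne-.
Number the chain so that numbering from this end puts the triple bond at C-1 rather than C-10.
With this numbering: the triple bond between C-1 and C-2; a methyl group at C-4.
Putting it together: 4-methylundec-1-yne.

4-methylundec-1-yne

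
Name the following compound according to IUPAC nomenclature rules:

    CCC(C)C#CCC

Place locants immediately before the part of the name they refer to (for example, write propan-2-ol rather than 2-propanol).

The longest chain bearing the multiple bond is 7 carbons long (heptane).
A C≡C triple bond in the chain gives the infix -yne-.
Number the chain so that numbering from this end puts the triple bond at C-3 rather than C-4.
This places the triple bond between C-3 and C-4; a methyl group at C-5.
Assembling the pieces gives 5-methylhept-3-yne.

5-methylhept-3-yne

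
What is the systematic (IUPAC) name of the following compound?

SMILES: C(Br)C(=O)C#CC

The longest chain bearing the carbonyl and the multiple bond is 5 carbons long (pentane).
A ketone (C=O on an internal carbon) is the principal characteristic group, giving the suffix -one.
A C≡C triple bond in the chain gives the infix -yne-.
Number the chain so that numbering from this end puts the carbonyl group at C-2 rather than C-4.
That gives the carbonyl at C-2; the triple bond between C-3 and C-4; a bromo group at C-1.
Assembling the pieces gives 1-bromopent-3-yn-2-one.

1-bromopent-3-yn-2-one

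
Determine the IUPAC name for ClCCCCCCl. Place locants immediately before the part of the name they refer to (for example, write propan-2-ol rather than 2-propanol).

The parent chain contains 5 carbons (pentane).
Both numbering directions give the same locant set; either may be used.
This places chloro groups at C-1 and C-5.
Assembling the pieces gives 1,5-dichloropentane.

1,5-dichloropentane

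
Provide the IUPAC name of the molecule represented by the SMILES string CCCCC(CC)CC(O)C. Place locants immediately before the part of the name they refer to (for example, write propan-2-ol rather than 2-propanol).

Counting along the main chain through the –OH group gives 8 carbons: the parent is octane.
The highest-priority functional group is an alcohol (–OH), so the name ends in -ol.
Number the chain so that numbering from this end puts the hydroxyl group at C-2 rather than C-7.
That gives the hydroxyl at C-2; an ethyl group at C-4.
Putting it together: 4-ethyloctan-2-ol.

4-ethyloctan-2-ol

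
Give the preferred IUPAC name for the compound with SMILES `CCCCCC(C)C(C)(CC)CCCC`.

5-ethyl-5,6-dimethylundecane

The longest carbon chain is 11 atoms: the parent is undecane.
Number the chain so that the substituent locant set {5,5,6} is lower than {6,7,7} at the first point of difference.
With this numbering: an ethyl group at C-5; methyl groups at C-5 and C-6.
Substituent prefixes are cited in alphabetical order (multiplying prefixes like di-/tri- are ignored for ordering).
Putting it together: 5-ethyl-5,6-dimethylundecane.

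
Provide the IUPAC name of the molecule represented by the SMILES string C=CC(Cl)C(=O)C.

Counting along the main chain through the carbonyl and the multiple bond gives 5 carbons: the parent is pentane.
A ketone (C=O on an internal carbon) is the principal characteristic group, giving the suffix -one.
There is one C=C double bond, indicated by the ending -ene.
Choose the numbering such that numbering from this end puts the carbonyl group at C-2 rather than C-4.
That gives the carbonyl at C-2; the double bond between C-4 and C-5; a chloro group at C-3.
The name is 3-chloropent-4-en-2-one.

3-chloropent-4-en-2-one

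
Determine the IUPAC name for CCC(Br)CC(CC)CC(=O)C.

The longest chain bearing the carbonyl is 8 carbons long (octane).
A ketone (C=O on an internal carbon) is the principal characteristic group, giving the suffix -one.
Number the chain so that numbering from this end puts the carbonyl group at C-2 rather than C-7.
That gives the carbonyl at C-2; a bromo group at C-6; an ethyl group at C-4.
Substituent prefixes are cited in alphabetical order (multiplying prefixes like di-/tri- are ignored for ordering).
The name is 6-bromo-4-ethyloctan-2-one.

6-bromo-4-ethyloctan-2-one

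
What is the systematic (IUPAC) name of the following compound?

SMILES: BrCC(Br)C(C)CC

1,2-dibromo-3-methylpentane

The parent chain contains 5 carbons (pentane).
Number the chain so that the substituent locant set {1,2,3} is lower than {3,4,5} at the first point of difference.
This places bromo groups at C-1 and C-2; a methyl group at C-3.
Substituent prefixes are cited in alphabetical order (multiplying prefixes like di-/tri- are ignored for ordering).
Assembling the pieces gives 1,2-dibromo-3-methylpentane.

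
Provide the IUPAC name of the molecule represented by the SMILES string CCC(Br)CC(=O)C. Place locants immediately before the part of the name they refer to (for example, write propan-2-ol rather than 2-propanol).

4-bromohexan-2-one

The longest carbon chain that includes the carbonyl has 6 carbons, so the parent hydride is hexane.
The highest-priority functional group is a ketone (C=O on an internal carbon), so the name ends in -one.
The numbering direction is chosen so that numbering from this end puts the carbonyl group at C-2 rather than C-5.
With this numbering: the carbonyl at C-2; a bromo group at C-4.
Assembling the pieces gives 4-bromohexan-2-one.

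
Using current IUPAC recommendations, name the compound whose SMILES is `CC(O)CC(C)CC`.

The longest carbon chain that includes the –OH group has 6 carbons, so the parent hydride is hexane.
The highest-priority functional group is an alcohol (–OH), so the name ends in -ol.
Choose the numbering such that numbering from this end puts the hydroxyl group at C-2 rather than C-5.
That gives the hydroxyl at C-2; a methyl group at C-4.
Putting it together: 4-methylhexan-2-ol.

4-methylhexan-2-ol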